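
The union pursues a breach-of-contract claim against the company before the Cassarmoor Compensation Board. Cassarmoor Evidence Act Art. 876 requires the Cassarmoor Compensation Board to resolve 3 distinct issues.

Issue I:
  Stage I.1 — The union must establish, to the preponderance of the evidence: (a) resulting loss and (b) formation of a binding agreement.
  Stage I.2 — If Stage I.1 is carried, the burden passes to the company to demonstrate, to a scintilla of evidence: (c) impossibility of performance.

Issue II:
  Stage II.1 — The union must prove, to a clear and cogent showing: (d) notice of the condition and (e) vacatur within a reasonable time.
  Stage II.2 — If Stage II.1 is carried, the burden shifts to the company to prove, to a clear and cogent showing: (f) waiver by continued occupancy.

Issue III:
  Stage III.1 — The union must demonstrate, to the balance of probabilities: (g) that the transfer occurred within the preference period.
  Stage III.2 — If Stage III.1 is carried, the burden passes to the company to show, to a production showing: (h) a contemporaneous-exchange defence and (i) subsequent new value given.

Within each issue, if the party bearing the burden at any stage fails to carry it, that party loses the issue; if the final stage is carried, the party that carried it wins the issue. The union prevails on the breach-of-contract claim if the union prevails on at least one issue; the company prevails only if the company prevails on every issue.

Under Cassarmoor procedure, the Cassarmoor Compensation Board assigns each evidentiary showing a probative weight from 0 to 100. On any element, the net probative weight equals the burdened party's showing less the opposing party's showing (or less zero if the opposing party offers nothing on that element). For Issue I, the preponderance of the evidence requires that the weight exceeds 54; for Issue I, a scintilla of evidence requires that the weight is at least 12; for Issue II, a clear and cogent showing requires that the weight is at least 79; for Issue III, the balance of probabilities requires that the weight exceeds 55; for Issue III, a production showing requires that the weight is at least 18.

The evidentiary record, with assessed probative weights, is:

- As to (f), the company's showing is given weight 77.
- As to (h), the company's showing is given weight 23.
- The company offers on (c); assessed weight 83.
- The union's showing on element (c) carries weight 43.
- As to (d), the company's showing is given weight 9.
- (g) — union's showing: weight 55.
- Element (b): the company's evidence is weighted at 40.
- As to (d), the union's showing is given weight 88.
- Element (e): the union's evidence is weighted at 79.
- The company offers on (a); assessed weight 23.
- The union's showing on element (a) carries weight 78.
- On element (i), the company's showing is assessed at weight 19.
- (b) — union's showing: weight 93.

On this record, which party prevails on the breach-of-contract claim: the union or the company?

— Issue I —
At Stage I.1 the union must meet the preponderance of the evidence (weight exceeds 54): on (a) the weight is 78 less the opposing 23 gives net 55, > 54, so (a) meets the standard; on (b) the weight is 93 less the opposing 40 gives net 53, which does not exceed 54, so (b) does not meet the standard.
  Stage I.1 not carried; the union fails its burden.
So the company prevails on this issue.
— Issue II —
At Stage II.1 the union must meet a clear and cogent showing (weight is at least 79): on (d) the weight is 88 less the opposing 9 gives net 79, ≥ 79, so (d) meets the standard; on (e) the weight is 79, which does reach 79, so (e) meets the standard.
  The union carries Stage II.1; the company now bears the burden.
At Stage II.2 the company must meet a clear and cogent showing (weight is at least 79): on (f) the weight is 77, which does not reach 79, so (f) does not meet the standard.
  Stage II.2 not carried; the company fails its burden.
The union prevails on this issue.
— Issue III —
Stage III.1 (union, the balance of probabilities, weight exceeds 55): (g) 55 ≤ 55 — fails.
  Stage III.1 not carried; the union fails its burden.
So the company prevails on this issue.
Per-issue: Issue I → company; Issue II → union; Issue III → company. The union must prevail on at least one issue; overall, the union prevails.

union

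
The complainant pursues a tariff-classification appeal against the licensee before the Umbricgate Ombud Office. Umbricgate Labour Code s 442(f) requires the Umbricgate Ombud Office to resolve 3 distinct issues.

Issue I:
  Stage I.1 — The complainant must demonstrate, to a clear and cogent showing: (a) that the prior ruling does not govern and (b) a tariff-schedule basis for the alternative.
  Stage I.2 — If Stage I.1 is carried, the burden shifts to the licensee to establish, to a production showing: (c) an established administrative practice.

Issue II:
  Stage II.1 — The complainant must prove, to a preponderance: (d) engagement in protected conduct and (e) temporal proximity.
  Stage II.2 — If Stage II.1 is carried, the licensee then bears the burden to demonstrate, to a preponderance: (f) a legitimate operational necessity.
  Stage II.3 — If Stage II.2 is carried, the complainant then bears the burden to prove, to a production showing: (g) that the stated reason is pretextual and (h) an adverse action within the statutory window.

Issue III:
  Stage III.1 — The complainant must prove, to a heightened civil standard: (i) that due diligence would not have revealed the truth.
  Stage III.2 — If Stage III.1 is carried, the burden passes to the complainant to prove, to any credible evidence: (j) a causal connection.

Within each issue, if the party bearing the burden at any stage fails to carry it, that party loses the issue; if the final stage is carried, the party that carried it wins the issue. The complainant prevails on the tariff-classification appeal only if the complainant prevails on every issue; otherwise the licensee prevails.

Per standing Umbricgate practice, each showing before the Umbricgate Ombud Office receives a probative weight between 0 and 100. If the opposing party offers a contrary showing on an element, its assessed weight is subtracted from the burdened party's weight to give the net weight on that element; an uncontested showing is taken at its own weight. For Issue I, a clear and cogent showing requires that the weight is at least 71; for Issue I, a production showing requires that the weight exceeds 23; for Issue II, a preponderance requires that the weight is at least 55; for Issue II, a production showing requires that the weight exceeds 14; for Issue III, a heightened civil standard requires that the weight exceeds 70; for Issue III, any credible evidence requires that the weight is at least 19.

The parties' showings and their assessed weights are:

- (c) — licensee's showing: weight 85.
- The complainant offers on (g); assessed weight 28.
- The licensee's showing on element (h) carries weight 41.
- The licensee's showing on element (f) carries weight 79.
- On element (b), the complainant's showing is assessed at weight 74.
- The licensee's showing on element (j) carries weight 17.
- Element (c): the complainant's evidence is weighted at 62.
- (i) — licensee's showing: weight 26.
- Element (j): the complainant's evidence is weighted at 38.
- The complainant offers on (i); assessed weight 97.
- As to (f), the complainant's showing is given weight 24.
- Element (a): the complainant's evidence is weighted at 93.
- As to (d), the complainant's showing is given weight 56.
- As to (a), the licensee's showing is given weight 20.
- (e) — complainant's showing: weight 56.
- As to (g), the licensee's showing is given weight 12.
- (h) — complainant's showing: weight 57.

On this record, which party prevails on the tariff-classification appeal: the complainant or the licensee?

complainant

— Issue I —
At Stage I.1 the complainant must meet a clear and cogent showing (weight is at least 71): on (a) the weight is 93 less the opposing 20 gives net 73, ≥ 71, so (a) meets the standard; on (b) the weight is 74, which does reach 71, so (b) meets the standard.
  Stage I.1 is satisfied; the onus moves to the licensee.
At Stage I.2 the licensee must meet a production showing (weight exceeds 23): on (c) the weight is 85 less the opposing 62 gives net 23, which does not exceed 23, so (c) does not meet the standard.
  The licensee does not carry Stage I.2.
So the complainant prevails on this issue.
— Issue II —
Stage II.1 (complainant, a preponderance, weight is at least 55): (d) 56 ≥ 55 — meets; (e) 56 ≥ 55 — meets.
  Stage II.1 carried; the burden shifts to the licensee.
Stage II.2 (licensee, a preponderance, weight is at least 55): (f) net 79−24=55 ≥ 55 — meets.
  All elements met. The burden passes to the complainant.
Stage II.3 (complainant, a production showing, weight exceeds 14): (g) net 28−12=16 > 14 — meets; (h) net 57−41=16 > 14 — meets.
  All elements met at the final stage.
All stages carried — the complainant prevails on this issue.
— Issue III —
Stage III.1 (complainant, a heightened civil standard, weight exceeds 70): (i) net 97−26=71 > 70 — meets.
  Stage III.1 carried; the burden remains with the complainant.
Stage III.2 (complainant, any credible evidence, weight is at least 19): (j) net 38−17=21 ≥ 19 — meets.
  The complainant carries the last stage.
All stages carried — the complainant prevails on this issue.
Per-issue: Issue I → complainant; Issue II → complainant; Issue III → complainant. The complainant must prevail on every issue; overall, the complainant prevails.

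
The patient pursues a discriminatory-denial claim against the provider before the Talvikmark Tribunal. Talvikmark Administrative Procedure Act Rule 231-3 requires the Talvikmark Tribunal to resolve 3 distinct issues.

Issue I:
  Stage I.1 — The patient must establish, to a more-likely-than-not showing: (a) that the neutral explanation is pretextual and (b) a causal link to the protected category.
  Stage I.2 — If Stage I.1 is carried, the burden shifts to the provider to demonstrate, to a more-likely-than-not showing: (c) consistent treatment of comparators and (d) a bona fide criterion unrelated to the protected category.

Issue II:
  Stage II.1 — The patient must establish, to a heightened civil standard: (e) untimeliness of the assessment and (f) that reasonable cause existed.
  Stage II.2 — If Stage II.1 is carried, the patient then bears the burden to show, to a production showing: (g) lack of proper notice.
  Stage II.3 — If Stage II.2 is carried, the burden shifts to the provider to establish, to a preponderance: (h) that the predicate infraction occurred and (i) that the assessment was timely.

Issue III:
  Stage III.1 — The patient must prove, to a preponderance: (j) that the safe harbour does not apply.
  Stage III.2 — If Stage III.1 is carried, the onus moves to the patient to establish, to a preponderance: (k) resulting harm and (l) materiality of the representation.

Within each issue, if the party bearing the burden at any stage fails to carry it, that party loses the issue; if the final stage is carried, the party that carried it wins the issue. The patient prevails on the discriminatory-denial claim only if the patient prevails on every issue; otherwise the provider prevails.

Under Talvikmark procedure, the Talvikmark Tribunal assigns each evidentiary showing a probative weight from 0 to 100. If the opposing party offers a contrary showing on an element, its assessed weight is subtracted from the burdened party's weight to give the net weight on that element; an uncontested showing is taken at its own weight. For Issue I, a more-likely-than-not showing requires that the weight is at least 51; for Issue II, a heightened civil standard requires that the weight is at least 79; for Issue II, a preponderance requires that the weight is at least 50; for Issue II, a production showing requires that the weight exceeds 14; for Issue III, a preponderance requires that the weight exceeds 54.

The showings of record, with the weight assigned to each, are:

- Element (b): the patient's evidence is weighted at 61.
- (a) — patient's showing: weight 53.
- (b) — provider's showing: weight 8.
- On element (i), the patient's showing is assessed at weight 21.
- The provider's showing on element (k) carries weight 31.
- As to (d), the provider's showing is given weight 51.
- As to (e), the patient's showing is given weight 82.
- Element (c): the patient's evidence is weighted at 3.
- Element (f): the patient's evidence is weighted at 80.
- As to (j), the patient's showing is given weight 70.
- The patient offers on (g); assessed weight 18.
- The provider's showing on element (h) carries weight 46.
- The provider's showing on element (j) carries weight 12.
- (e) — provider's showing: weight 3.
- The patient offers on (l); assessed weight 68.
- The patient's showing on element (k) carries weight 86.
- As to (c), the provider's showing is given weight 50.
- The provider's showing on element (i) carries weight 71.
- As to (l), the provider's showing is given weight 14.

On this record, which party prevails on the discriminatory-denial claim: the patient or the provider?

— Issue I —
Stage I.1 — burden on patient; standard: a more-likely-than-not showing (weight is at least 51).
    (a): 53 ≥ 51 [met]
    (b): 61 − 8 = 53 ≥ 51 [met]
  Stage I.1 is satisfied; the onus moves to the provider.
Stage I.2 — burden on provider; standard: a more-likely-than-not showing (weight is at least 51).
    (c): 50 − 3 = 47 < 51 [not met]
    (d): 51 ≥ 51 [met]
  Not every element is met, so the provider fails to carry Stage I.2.
The analysis ends at Stage I.2; the patient prevails on this issue.
— Issue II —
Stage II.1 — burden on patient; standard: a heightened civil standard (weight is at least 79).
    (e): 82 − 3 = 79 ≥ 79 [met]
    (f): 80 ≥ 79 [met]
  Stage II.1 carried; the burden remains with the patient.
Stage II.2 — burden on patient; standard: a production showing (weight exceeds 14).
    (g): 18 > 14 [met]
  All elements met. The burden passes to the provider.
Stage II.3 — burden on provider; standard: a preponderance (weight is at least 50).
    (h): 46 < 50 [not met]
    (i): 71 − 21 = 50 ≥ 50 [met]
  Not every element is met, so the provider fails to carry Stage II.3.
The patient prevails on this issue.
— Issue III —
Stage III.1 — burden on patient; standard: a preponderance (weight exceeds 54).
    (j): 70 − 12 = 58 > 54 [met]
  Stage III.1 is satisfied; the patient continues to bear the burden.
Stage III.2 — burden on patient; standard: a preponderance (weight exceeds 54).
    (k): 86 − 31 = 55 > 54 [met]
    (l): 68 − 14 = 54 ≤ 54 [not met]
  Stage III.2 not carried; the patient fails its burden.
The provider prevails on this issue.
Per-issue: Issue I → patient; Issue II → patient; Issue III → provider. The patient must prevail on every issue; overall, the provider prevails.

provider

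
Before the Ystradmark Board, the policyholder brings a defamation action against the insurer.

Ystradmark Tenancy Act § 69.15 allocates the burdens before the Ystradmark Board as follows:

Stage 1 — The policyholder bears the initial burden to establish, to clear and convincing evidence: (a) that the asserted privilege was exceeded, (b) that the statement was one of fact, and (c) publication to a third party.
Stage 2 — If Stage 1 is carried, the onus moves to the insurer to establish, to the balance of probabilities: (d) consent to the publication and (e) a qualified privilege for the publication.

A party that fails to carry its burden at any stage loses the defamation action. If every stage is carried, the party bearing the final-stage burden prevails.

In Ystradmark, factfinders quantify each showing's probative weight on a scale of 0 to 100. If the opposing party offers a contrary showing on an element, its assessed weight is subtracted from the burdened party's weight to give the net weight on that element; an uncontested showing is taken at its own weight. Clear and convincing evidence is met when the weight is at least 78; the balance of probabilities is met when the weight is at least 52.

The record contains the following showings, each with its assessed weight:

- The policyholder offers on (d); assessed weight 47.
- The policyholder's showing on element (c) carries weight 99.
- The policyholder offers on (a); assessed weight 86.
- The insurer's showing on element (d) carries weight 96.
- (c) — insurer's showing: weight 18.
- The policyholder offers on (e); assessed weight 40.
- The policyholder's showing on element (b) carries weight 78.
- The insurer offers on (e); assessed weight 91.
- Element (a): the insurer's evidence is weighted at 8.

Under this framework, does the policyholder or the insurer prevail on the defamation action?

Stage 1 (policyholder, clear and convincing evidence, weight is at least 78): (a) net 86−8=78 ≥ 78 — meets; (b) 78 ≥ 78 — meets; (c) net 99−18=81 ≥ 78 — meets.
  The policyholder carries Stage 1; the insurer now bears the burden.
Stage 2 (insurer, the balance of probabilities, weight is at least 52): (d) net 96−47=49 < 52 — fails; (e) net 91−40=51 < 52 — fails.
  Not every element is met, so the insurer fails to carry Stage 2.
So the policyholder prevails.

policyholder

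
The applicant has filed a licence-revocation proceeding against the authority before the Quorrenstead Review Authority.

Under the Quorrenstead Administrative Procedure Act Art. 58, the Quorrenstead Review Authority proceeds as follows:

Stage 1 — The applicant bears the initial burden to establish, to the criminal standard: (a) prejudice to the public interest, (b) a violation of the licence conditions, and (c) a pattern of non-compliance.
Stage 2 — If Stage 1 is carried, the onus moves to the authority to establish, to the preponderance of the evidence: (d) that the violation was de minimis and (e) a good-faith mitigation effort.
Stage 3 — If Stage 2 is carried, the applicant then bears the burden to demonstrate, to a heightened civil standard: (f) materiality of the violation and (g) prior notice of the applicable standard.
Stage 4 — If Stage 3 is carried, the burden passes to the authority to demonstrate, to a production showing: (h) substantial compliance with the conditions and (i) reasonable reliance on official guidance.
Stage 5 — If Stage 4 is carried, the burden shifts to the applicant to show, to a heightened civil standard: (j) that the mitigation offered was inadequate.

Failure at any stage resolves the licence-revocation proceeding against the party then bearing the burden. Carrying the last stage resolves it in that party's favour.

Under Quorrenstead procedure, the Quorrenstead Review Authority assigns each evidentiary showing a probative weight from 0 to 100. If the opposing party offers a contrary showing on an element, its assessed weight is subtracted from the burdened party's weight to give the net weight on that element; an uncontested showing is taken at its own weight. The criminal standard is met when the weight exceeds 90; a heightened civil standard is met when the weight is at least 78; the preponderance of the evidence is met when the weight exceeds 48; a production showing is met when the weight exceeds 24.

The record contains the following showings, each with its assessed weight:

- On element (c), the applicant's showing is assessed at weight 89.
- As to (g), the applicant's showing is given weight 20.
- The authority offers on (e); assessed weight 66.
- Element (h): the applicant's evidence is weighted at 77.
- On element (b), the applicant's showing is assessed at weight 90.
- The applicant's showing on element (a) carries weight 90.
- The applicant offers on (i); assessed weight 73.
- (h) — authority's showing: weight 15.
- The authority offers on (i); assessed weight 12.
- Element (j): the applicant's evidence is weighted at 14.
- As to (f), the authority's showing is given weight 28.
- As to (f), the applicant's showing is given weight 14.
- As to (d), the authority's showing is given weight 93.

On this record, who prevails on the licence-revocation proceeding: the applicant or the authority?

Stage 1 (applicant, the criminal standard, weight exceeds 90): (a) 90 ≤ 90 — fails; (b) 90 ≤ 90 — fails; (c) 89 ≤ 90 — fails.
  The applicant does not carry Stage 1.
The authority prevails.

authority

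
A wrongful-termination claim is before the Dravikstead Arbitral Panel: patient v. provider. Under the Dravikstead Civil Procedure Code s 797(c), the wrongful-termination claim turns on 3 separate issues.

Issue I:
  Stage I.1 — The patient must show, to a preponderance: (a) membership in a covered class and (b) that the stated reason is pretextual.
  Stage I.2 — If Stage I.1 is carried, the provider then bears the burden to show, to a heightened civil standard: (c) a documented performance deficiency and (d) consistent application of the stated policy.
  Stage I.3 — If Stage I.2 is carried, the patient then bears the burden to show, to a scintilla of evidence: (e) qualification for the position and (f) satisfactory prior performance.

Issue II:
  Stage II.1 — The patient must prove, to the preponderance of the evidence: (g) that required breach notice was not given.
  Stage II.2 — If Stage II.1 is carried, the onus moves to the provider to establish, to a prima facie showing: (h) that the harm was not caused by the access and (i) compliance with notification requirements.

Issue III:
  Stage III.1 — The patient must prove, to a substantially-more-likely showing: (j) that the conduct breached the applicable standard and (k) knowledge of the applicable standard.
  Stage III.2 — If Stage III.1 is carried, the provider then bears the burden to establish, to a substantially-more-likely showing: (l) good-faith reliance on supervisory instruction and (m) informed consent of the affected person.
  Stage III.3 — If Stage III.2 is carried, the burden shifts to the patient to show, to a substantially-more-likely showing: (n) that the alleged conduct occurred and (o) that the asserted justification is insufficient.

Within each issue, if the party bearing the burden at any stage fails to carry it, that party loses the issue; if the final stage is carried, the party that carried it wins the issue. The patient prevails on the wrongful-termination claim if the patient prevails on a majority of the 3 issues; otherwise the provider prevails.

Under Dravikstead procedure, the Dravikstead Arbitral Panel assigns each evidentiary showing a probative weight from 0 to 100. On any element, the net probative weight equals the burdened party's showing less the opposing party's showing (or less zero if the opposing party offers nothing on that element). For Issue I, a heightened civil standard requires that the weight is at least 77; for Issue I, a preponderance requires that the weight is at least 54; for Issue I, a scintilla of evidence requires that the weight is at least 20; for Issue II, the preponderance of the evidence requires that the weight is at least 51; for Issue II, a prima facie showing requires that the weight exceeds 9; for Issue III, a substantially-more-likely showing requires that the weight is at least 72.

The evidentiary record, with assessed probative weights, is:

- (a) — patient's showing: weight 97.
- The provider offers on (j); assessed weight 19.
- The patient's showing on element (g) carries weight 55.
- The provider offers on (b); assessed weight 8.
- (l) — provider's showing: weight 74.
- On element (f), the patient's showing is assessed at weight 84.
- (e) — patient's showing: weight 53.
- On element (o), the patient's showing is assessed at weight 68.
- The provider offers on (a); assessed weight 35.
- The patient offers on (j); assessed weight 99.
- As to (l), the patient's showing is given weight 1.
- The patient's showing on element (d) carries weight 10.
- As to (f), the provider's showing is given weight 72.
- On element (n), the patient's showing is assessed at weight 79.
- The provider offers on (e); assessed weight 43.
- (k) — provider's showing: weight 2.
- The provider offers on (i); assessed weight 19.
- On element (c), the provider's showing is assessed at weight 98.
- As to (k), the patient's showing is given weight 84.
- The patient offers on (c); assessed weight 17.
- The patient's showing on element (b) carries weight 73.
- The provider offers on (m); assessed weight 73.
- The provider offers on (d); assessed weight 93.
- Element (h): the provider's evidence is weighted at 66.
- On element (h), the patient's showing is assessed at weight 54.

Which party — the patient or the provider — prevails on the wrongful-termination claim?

— Issue I —
Stage I.1 — burden on patient; standard: a preponderance (weight is at least 54).
    (a): 97 − 35 = 62 ≥ 54 [met]
    (b): 73 − 8 = 65 ≥ 54 [met]
  Stage I.1 carried; the burden shifts to the provider.
Stage I.2 — burden on provider; standard: a heightened civil standard (weight is at least 77).
    (c): 98 − 17 = 81 ≥ 77 [met]
    (d): 93 − 10 = 83 ≥ 77 [met]
  Stage I.2 is satisfied; the onus moves to the patient.
Stage I.3 — burden on patient; standard: a scintilla of evidence (weight is at least 20).
    (e): 53 − 43 = 10 < 20 [not met]
    (f): 84 − 72 = 12 < 20 [not met]
  Not every element is met, so the patient fails to carry Stage I.3.
The provider prevails on this issue.
— Issue II —
Stage II.1 (patient, the preponderance of the evidence, weight is at least 51): (g) 55 ≥ 51 — meets.
  The patient carries Stage II.1; the provider now bears the burden.
Stage II.2 (provider, a prima facie showing, weight exceeds 9): (h) net 66−54=12 > 9 — meets; (i) 19 > 9 — meets.
  The provider carries the last stage.
With every stage satisfied, the provider prevails on this issue.
— Issue III —
Stage III.1 — burden on patient; standard: a substantially-more-likely showing (weight is at least 72).
    (j): 99 − 19 = 80 ≥ 72 [met]
    (k): 84 − 2 = 82 ≥ 72 [met]
  Stage III.1 is satisfied; the onus moves to the provider.
Stage III.2 — burden on provider; standard: a substantially-more-likely showing (weight is at least 72).
    (l): 74 − 1 = 73 ≥ 72 [met]
    (m): 73 ≥ 72 [met]
  All elements met. The burden passes to the patient.
Stage III.3 — burden on patient; standard: a substantially-more-likely showing (weight is at least 72).
    (n): 79 ≥ 72 [met]
    (o): 68 < 72 [not met]
  Stage III.3 not carried; the patient fails its burden.
The provider prevails on this issue.
Per-issue: Issue I → provider; Issue II → provider; Issue III → provider. The patient must prevail on a majority of issues; overall, the provider prevails.

provider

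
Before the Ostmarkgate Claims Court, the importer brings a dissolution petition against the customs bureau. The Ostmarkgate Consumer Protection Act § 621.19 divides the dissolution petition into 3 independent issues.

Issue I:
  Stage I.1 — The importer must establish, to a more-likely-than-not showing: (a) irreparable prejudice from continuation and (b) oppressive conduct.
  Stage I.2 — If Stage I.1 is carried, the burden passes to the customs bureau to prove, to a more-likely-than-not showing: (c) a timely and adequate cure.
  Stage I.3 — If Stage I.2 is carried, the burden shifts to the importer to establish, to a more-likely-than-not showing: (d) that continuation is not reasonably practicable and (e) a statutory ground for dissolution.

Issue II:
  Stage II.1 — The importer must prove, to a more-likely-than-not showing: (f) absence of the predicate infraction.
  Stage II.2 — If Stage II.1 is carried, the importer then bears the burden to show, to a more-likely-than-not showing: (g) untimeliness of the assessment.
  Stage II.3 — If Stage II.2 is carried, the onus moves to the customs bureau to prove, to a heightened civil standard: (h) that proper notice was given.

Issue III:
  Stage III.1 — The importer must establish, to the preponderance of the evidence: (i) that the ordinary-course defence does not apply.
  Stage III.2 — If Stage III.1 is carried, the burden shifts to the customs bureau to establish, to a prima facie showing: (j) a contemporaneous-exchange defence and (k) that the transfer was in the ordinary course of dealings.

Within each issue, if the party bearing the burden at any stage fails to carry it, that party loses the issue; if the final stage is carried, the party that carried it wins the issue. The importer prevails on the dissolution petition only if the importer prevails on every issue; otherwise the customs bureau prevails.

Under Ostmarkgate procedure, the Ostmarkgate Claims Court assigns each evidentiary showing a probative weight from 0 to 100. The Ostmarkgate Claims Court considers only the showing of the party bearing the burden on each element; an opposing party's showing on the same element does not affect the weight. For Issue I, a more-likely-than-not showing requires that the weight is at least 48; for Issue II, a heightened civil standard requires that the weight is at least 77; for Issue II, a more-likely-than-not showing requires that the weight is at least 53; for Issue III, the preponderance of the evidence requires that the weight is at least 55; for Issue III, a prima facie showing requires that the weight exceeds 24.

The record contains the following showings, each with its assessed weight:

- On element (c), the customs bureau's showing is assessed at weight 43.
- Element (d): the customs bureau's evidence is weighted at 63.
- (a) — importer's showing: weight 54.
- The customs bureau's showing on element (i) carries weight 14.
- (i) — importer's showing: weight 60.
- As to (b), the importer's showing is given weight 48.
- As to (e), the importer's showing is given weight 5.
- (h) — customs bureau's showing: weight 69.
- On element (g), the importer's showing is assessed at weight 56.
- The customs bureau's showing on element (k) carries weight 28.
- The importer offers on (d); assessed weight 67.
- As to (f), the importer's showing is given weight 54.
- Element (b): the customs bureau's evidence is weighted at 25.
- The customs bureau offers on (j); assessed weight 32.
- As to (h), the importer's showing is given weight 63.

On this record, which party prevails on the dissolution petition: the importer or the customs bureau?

customs bureau

— Issue I —
At Stage I.1 the importer must meet a more-likely-than-not showing (weight is at least 48): on (a) the weight is 54, ≥ 48, so (a) meets the standard; on (b) the weight is 48 (the customs bureau's 25 is given no effect), which does reach 48, so (b) meets the standard.
  Stage I.1 is satisfied; the onus moves to the customs bureau.
At Stage I.2 the customs bureau must meet a more-likely-than-not showing (weight is at least 48): on (c) the weight is 43, < 48, so (c) does not meet the standard.
  The customs bureau does not carry Stage I.2.
So the importer prevails on this issue.
— Issue II —
Stage II.1 (importer, a more-likely-than-not showing, weight is at least 53): (f) 54 ≥ 53 — meets.
  All elements met. The importer retains the burden for Stage II.2.
Stage II.2 (importer, a more-likely-than-not showing, weight is at least 53): (g) 56 ≥ 53 — meets.
  All elements met. The burden passes to the customs bureau.
Stage II.3 (customs bureau, a heightened civil standard, weight is at least 77): (h) 69 (importer's 63 disregarded) < 77 — fails.
  Not every element is met, so the customs bureau fails to carry Stage II.3.
The importer prevails on this issue.
— Issue III —
At Stage III.1 the importer must meet the preponderance of the evidence (weight is at least 55): on (i) the weight is 60 (the customs bureau's 14 is given no effect), which does reach 55, so (i) meets the standard.
  Stage III.1 is satisfied; the onus moves to the customs bureau.
At Stage III.2 the customs bureau must meet a prima facie showing (weight exceeds 24): on (j) the weight is 32, > 24, so (j) meets the standard; on (k) the weight is 28, > 24, so (k) meets the standard.
  Stage III.2 carried; the final stage is satisfied.
All stages carried — the customs bureau prevails on this issue.
Per-issue: Issue I → importer; Issue II → importer; Issue III → customs bureau. The importer must prevail on every issue; overall, the customs bureau prevails.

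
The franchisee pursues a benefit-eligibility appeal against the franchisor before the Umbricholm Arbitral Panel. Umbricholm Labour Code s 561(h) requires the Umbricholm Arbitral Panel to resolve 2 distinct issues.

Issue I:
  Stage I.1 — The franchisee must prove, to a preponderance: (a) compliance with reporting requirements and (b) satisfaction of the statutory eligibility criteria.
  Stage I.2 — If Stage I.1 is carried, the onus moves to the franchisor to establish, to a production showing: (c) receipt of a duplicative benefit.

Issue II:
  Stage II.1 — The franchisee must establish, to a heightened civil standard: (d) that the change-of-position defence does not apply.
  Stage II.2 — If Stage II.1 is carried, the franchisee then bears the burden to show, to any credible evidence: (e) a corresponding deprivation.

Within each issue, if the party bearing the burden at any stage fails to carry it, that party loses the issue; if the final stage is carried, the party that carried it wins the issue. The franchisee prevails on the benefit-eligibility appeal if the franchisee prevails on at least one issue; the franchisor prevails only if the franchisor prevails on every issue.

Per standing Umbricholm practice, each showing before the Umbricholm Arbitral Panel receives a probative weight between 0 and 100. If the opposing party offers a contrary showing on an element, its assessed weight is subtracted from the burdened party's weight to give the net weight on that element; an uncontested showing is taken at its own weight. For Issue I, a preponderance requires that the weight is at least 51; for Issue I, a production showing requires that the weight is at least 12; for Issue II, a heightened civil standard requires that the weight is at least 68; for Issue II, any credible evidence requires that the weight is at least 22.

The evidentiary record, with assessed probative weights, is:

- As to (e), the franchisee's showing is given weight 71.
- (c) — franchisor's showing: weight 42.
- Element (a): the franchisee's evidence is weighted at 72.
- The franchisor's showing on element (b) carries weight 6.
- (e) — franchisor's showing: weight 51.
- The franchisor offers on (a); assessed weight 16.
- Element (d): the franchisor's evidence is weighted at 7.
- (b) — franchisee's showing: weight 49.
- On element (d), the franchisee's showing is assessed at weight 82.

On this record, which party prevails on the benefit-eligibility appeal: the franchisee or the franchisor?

franchisor

— Issue I —
At Stage I.1 the franchisee must meet a preponderance (weight is at least 51): on (a) the weight is 72 less the opposing 16 gives net 56, which does reach 51, so (a) meets the standard; on (b) the weight is 49 less the opposing 6 gives net 43, which does not reach 51, so (b) does not meet the standard.
  Stage I.1 not carried; the franchisee fails its burden.
The analysis ends at Stage I.1; the franchisor prevails on this issue.
— Issue II —
At Stage II.1 the franchisee must meet a heightened civil standard (weight is at least 68): on (d) the weight is 82 less the opposing 7 gives net 75, ≥ 68, so (d) meets the standard.
  All elements met. The franchisee retains the burden for Stage II.2.
At Stage II.2 the franchisee must meet any credible evidence (weight is at least 22): on (e) the weight is 71 less the opposing 51 gives net 20, < 22, so (e) does not meet the standard.
  The franchisee does not carry Stage II.2.
So the franchisor prevails on this issue.
Per-issue: Issue I → franchisor; Issue II → franchisor. The franchisee must prevail on at least one issue; overall, the franchisor prevails.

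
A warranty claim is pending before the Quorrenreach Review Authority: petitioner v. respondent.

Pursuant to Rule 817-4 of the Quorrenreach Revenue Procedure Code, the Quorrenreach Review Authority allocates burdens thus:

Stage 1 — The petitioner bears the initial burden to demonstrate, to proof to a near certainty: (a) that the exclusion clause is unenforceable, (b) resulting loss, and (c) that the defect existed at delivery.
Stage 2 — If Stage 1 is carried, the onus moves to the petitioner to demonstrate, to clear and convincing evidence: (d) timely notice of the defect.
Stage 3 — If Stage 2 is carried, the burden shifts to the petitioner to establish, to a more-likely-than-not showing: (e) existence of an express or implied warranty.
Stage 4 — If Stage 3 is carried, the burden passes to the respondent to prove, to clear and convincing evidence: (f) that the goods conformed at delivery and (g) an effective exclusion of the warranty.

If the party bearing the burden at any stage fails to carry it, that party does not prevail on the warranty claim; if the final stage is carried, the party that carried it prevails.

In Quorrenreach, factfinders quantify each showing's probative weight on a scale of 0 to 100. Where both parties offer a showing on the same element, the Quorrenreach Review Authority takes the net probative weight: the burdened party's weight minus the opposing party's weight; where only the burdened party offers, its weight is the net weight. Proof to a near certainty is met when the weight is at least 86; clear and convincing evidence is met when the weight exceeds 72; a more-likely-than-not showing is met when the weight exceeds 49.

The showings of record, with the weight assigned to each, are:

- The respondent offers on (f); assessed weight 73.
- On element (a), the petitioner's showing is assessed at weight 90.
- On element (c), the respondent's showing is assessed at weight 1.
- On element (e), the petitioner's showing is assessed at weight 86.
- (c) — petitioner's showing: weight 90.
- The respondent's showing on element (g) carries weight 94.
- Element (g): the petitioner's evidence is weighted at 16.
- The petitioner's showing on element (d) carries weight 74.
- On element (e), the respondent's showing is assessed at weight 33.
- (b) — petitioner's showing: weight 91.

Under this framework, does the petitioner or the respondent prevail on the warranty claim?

respondent

At Stage 1 the petitioner must meet proof to a near certainty (weight is at least 86): on (a) the weight is 90, which does reach 86, so (a) meets the standard; on (b) the weight is 91, which does reach 86, so (b) meets the standard; on (c) the weight is 90 less the opposing 1 gives net 89, which does reach 86, so (c) meets the standard.
  Stage 1 carried; the burden remains with the petitioner.
At Stage 2 the petitioner must meet clear and convincing evidence (weight exceeds 72): on (d) the weight is 74, > 72, so (d) meets the standard.
  Stage 2 is satisfied; the petitioner continues to bear the burden.
At Stage 3 the petitioner must meet a more-likely-than-not showing (weight exceeds 49): on (e) the weight is 86 less the opposing 33 gives net 53, which does exceed 49, so (e) meets the standard.
  Stage 3 carried; the burden shifts to the respondent.
At Stage 4 the respondent must meet clear and convincing evidence (weight exceeds 72): on (f) the weight is 73, which does exceed 72, so (f) meets the standard; on (g) the weight is 94 less the opposing 16 gives net 78, which does exceed 72, so (g) meets the standard.
  All elements met at the final stage.
Every stage carried; the respondent prevails.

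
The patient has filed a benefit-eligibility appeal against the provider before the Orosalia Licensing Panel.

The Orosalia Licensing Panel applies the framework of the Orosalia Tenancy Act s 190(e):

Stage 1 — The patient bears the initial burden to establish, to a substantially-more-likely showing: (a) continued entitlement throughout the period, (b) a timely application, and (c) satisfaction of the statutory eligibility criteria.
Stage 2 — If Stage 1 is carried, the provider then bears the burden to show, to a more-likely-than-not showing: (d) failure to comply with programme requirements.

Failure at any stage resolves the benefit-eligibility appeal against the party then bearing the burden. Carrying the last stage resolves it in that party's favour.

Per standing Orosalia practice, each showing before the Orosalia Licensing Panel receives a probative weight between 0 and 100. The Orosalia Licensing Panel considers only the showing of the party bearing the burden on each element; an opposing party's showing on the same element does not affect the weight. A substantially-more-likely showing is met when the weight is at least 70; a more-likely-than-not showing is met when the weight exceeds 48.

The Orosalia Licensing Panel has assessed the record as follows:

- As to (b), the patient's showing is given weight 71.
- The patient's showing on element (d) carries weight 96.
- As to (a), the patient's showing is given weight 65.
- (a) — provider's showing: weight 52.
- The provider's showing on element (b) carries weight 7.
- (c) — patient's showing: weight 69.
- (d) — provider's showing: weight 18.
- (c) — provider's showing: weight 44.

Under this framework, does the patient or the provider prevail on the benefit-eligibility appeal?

provider

Stage 1 — burden on patient; standard: a substantially-more-likely showing (weight is at least 70).
    (a): 65 (provider's 52 disregarded) < 70 [not met]
    (b): 71 (provider's 7 disregarded) ≥ 70 [met]
    (c): 69 (provider's 44 disregarded) < 70 [not met]
  The patient does not carry Stage 1.
The provider prevails.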